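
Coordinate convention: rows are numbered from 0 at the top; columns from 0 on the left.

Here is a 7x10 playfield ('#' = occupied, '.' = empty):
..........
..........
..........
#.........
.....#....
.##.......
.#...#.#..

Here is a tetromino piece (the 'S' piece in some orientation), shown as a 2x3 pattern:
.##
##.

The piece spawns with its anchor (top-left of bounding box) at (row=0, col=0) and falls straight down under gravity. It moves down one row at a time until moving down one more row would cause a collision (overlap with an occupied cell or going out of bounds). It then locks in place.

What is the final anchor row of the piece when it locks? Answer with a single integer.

Spawn at (row=0, col=0). Try each row:
  row 0: fits
  row 1: fits
  row 2: blocked -> lock at row 1

Answer: 1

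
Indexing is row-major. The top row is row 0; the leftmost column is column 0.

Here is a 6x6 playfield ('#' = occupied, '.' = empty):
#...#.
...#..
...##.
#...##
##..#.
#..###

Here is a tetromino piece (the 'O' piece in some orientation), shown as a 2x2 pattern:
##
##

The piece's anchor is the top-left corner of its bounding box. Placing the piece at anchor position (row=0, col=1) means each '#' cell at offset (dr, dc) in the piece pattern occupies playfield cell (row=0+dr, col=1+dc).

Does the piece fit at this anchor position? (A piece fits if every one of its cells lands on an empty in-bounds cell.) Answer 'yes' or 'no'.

Check each piece cell at anchor (0, 1):
  offset (0,0) -> (0,1): empty -> OK
  offset (0,1) -> (0,2): empty -> OK
  offset (1,0) -> (1,1): empty -> OK
  offset (1,1) -> (1,2): empty -> OK
All cells valid: yes

Answer: yes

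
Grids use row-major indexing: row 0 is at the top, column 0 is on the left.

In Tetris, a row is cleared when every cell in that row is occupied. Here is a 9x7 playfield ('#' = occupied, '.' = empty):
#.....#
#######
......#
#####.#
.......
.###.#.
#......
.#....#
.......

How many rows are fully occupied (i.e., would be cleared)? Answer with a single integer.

Answer: 1

Derivation:
Check each row:
  row 0: 5 empty cells -> not full
  row 1: 0 empty cells -> FULL (clear)
  row 2: 6 empty cells -> not full
  row 3: 1 empty cell -> not full
  row 4: 7 empty cells -> not full
  row 5: 3 empty cells -> not full
  row 6: 6 empty cells -> not full
  row 7: 5 empty cells -> not full
  row 8: 7 empty cells -> not full
Total rows cleared: 1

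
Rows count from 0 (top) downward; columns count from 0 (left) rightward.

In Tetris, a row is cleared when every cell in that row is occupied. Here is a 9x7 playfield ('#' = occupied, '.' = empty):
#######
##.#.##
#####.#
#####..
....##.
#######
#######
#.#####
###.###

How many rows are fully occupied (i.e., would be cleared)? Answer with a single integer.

Answer: 3

Derivation:
Check each row:
  row 0: 0 empty cells -> FULL (clear)
  row 1: 2 empty cells -> not full
  row 2: 1 empty cell -> not full
  row 3: 2 empty cells -> not full
  row 4: 5 empty cells -> not full
  row 5: 0 empty cells -> FULL (clear)
  row 6: 0 empty cells -> FULL (clear)
  row 7: 1 empty cell -> not full
  row 8: 1 empty cell -> not full
Total rows cleared: 3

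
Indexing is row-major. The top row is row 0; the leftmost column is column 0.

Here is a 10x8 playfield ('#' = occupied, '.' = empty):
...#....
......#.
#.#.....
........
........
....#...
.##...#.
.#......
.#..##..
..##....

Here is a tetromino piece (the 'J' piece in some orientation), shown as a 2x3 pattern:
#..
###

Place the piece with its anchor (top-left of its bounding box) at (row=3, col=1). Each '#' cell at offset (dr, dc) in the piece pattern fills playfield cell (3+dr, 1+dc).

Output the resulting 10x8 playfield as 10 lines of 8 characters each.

Answer: ...#....
......#.
#.#.....
.#......
.###....
....#...
.##...#.
.#......
.#..##..
..##....

Derivation:
Fill (3+0,1+0) = (3,1)
Fill (3+1,1+0) = (4,1)
Fill (3+1,1+1) = (4,2)
Fill (3+1,1+2) = (4,3)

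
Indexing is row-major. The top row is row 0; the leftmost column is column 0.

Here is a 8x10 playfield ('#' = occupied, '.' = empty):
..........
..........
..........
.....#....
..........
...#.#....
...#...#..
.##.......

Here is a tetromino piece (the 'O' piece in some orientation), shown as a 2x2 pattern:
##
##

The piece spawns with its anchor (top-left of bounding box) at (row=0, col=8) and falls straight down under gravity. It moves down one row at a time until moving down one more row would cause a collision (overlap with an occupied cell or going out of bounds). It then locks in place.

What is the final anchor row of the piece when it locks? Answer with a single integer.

Answer: 6

Derivation:
Spawn at (row=0, col=8). Try each row:
  row 0: fits
  row 1: fits
  row 2: fits
  row 3: fits
  row 4: fits
  row 5: fits
  row 6: fits
  row 7: blocked -> lock at row 6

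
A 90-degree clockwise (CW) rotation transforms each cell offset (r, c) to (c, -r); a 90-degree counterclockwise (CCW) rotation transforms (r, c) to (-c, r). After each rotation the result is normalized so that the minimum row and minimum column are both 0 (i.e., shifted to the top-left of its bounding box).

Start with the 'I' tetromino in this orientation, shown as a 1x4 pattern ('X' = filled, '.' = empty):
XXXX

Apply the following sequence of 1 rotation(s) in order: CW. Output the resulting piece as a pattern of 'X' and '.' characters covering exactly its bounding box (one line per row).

Answer: X
X
X
X

Derivation:
Start:
XXXX
After rotation 1 (CW):
X
X
X
X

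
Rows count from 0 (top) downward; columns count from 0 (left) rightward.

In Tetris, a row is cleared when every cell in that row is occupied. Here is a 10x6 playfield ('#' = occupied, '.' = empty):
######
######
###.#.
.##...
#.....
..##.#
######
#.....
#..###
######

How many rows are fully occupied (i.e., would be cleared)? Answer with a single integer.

Check each row:
  row 0: 0 empty cells -> FULL (clear)
  row 1: 0 empty cells -> FULL (clear)
  row 2: 2 empty cells -> not full
  row 3: 4 empty cells -> not full
  row 4: 5 empty cells -> not full
  row 5: 3 empty cells -> not full
  row 6: 0 empty cells -> FULL (clear)
  row 7: 5 empty cells -> not full
  row 8: 2 empty cells -> not full
  row 9: 0 empty cells -> FULL (clear)
Total rows cleared: 4

Answer: 4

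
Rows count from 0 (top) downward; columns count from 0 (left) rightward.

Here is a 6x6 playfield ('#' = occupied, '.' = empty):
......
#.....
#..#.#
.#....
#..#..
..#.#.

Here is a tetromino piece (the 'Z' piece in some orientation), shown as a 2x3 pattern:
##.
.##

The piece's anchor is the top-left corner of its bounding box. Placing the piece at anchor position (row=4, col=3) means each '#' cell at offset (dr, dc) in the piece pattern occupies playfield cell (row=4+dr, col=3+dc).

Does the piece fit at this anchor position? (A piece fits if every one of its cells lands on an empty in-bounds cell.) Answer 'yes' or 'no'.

Answer: no

Derivation:
Check each piece cell at anchor (4, 3):
  offset (0,0) -> (4,3): occupied ('#') -> FAIL
  offset (0,1) -> (4,4): empty -> OK
  offset (1,1) -> (5,4): occupied ('#') -> FAIL
  offset (1,2) -> (5,5): empty -> OK
All cells valid: no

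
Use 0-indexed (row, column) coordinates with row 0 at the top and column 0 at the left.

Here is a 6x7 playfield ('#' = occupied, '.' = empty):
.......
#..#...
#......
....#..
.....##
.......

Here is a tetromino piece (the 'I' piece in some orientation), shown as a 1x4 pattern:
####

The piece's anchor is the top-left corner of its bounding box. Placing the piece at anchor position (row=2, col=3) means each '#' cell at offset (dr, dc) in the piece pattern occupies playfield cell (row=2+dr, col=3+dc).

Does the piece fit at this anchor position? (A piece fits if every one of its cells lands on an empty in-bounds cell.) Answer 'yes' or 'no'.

Check each piece cell at anchor (2, 3):
  offset (0,0) -> (2,3): empty -> OK
  offset (0,1) -> (2,4): empty -> OK
  offset (0,2) -> (2,5): empty -> OK
  offset (0,3) -> (2,6): empty -> OK
All cells valid: yes

Answer: yes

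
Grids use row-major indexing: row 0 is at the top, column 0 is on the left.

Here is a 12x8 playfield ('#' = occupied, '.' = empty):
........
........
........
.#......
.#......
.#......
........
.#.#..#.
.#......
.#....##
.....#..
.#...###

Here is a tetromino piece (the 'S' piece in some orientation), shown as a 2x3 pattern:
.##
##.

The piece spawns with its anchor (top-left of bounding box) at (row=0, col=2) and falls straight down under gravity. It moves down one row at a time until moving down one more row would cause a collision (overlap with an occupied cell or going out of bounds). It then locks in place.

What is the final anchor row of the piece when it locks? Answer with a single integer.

Spawn at (row=0, col=2). Try each row:
  row 0: fits
  row 1: fits
  row 2: fits
  row 3: fits
  row 4: fits
  row 5: fits
  row 6: blocked -> lock at row 5

Answer: 5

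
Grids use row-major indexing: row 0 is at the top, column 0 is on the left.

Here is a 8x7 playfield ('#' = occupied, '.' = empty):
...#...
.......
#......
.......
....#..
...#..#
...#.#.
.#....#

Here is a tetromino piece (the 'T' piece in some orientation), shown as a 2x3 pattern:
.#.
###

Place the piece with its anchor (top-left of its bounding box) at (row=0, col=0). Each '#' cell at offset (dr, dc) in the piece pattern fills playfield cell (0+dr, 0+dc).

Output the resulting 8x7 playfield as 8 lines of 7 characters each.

Fill (0+0,0+1) = (0,1)
Fill (0+1,0+0) = (1,0)
Fill (0+1,0+1) = (1,1)
Fill (0+1,0+2) = (1,2)

Answer: .#.#...
###....
#......
.......
....#..
...#..#
...#.#.
.#....#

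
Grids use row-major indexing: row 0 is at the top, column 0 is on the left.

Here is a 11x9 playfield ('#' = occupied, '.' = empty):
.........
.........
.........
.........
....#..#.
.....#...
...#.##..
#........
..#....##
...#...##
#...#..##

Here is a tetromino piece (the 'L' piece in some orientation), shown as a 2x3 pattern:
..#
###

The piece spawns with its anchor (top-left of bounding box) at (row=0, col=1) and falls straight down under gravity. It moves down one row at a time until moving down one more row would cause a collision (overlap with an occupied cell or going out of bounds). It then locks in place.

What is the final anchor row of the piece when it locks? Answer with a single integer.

Answer: 4

Derivation:
Spawn at (row=0, col=1). Try each row:
  row 0: fits
  row 1: fits
  row 2: fits
  row 3: fits
  row 4: fits
  row 5: blocked -> lock at row 4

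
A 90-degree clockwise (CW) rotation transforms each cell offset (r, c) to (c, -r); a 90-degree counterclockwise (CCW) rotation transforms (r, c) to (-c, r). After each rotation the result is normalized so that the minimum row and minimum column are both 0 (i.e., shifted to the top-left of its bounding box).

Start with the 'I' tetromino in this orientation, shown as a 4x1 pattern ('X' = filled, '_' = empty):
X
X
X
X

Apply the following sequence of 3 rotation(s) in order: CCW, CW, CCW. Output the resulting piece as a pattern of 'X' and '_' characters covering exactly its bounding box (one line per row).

Start:
X
X
X
X
After rotation 1 (CCW):
XXXX
After rotation 2 (CW):
X
X
X
X
After rotation 3 (CCW):
XXXX

Answer: XXXX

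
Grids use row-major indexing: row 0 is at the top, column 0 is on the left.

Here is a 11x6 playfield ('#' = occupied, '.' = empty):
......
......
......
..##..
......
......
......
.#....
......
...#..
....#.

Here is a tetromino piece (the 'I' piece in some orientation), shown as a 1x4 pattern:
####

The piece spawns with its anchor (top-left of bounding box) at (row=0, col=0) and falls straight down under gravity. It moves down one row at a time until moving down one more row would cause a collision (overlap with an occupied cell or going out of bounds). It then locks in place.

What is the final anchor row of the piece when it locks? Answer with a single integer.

Spawn at (row=0, col=0). Try each row:
  row 0: fits
  row 1: fits
  row 2: fits
  row 3: blocked -> lock at row 2

Answer: 2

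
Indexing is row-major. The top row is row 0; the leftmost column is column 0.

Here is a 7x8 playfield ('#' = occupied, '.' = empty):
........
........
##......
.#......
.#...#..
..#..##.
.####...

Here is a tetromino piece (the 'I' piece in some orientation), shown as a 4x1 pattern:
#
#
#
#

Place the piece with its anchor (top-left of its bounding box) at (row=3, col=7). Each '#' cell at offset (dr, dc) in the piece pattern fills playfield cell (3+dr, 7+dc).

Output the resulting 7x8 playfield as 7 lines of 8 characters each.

Answer: ........
........
##......
.#.....#
.#...#.#
..#..###
.####..#

Derivation:
Fill (3+0,7+0) = (3,7)
Fill (3+1,7+0) = (4,7)
Fill (3+2,7+0) = (5,7)
Fill (3+3,7+0) = (6,7)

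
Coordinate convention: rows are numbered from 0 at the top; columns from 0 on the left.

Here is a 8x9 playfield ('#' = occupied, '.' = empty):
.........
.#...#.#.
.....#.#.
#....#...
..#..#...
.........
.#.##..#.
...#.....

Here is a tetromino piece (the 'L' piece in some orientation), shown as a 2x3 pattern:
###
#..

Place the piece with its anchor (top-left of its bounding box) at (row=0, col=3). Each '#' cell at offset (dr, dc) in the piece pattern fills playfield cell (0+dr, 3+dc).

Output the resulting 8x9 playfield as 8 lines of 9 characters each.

Answer: ...###...
.#.#.#.#.
.....#.#.
#....#...
..#..#...
.........
.#.##..#.
...#.....

Derivation:
Fill (0+0,3+0) = (0,3)
Fill (0+0,3+1) = (0,4)
Fill (0+0,3+2) = (0,5)
Fill (0+1,3+0) = (1,3)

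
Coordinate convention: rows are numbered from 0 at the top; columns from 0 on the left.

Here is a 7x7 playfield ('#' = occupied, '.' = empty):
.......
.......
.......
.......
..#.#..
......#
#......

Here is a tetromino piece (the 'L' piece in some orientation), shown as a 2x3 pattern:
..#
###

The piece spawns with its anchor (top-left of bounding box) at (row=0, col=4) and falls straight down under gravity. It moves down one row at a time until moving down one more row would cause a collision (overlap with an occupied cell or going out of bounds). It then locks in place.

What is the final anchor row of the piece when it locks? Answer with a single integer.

Spawn at (row=0, col=4). Try each row:
  row 0: fits
  row 1: fits
  row 2: fits
  row 3: blocked -> lock at row 2

Answer: 2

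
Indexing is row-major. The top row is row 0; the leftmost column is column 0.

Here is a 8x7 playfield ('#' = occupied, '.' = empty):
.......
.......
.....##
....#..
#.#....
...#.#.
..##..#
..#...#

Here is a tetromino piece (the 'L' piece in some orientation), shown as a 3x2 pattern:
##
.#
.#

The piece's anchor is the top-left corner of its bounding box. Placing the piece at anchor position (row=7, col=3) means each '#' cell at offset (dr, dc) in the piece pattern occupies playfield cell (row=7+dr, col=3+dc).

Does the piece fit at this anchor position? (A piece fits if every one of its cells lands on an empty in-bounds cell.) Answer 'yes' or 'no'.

Answer: no

Derivation:
Check each piece cell at anchor (7, 3):
  offset (0,0) -> (7,3): empty -> OK
  offset (0,1) -> (7,4): empty -> OK
  offset (1,1) -> (8,4): out of bounds -> FAIL
  offset (2,1) -> (9,4): out of bounds -> FAIL
All cells valid: no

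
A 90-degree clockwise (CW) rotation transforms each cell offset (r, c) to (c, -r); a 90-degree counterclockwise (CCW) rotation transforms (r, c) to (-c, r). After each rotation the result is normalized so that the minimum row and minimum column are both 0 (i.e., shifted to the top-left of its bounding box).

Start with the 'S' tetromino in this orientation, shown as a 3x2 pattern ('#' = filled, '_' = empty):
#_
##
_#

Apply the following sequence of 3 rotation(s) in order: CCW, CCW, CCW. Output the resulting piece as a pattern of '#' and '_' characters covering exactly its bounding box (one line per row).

Answer: _##
##_

Derivation:
Start:
#_
##
_#
After rotation 1 (CCW):
_##
##_
After rotation 2 (CCW):
#_
##
_#
After rotation 3 (CCW):
_##
##_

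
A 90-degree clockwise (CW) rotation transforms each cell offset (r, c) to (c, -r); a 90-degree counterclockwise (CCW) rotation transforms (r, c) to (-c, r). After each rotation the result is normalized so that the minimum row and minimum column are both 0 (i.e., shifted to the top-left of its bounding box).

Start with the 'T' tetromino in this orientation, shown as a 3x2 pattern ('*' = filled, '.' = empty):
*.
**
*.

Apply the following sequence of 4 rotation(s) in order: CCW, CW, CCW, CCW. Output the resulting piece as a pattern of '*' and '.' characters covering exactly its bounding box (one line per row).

Start:
*.
**
*.
After rotation 1 (CCW):
.*.
***
After rotation 2 (CW):
*.
**
*.
After rotation 3 (CCW):
.*.
***
After rotation 4 (CCW):
.*
**
.*

Answer: .*
**
.*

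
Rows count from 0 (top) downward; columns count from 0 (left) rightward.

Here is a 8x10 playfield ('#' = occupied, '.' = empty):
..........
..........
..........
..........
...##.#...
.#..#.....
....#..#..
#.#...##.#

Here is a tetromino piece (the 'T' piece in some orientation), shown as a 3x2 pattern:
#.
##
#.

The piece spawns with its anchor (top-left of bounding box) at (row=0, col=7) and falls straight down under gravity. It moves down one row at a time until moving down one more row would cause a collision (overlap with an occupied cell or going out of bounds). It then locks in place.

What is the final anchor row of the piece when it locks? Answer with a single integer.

Spawn at (row=0, col=7). Try each row:
  row 0: fits
  row 1: fits
  row 2: fits
  row 3: fits
  row 4: blocked -> lock at row 3

Answer: 3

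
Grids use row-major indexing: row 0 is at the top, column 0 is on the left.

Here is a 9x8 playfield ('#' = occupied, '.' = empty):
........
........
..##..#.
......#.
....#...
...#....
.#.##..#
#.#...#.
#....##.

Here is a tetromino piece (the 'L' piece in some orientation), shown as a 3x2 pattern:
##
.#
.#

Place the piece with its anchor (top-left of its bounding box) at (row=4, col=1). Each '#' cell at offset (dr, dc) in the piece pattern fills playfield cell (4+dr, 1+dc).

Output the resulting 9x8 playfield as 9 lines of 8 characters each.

Fill (4+0,1+0) = (4,1)
Fill (4+0,1+1) = (4,2)
Fill (4+1,1+1) = (5,2)
Fill (4+2,1+1) = (6,2)

Answer: ........
........
..##..#.
......#.
.##.#...
..##....
.####..#
#.#...#.
#....##.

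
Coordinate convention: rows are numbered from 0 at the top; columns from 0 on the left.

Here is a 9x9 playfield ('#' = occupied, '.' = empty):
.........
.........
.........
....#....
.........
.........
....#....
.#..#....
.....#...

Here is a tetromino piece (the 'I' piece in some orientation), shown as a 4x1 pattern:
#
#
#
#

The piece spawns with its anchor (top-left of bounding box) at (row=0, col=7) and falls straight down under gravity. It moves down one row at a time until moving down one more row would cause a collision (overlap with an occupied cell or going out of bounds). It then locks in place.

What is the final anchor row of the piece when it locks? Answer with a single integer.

Answer: 5

Derivation:
Spawn at (row=0, col=7). Try each row:
  row 0: fits
  row 1: fits
  row 2: fits
  row 3: fits
  row 4: fits
  row 5: fits
  row 6: blocked -> lock at row 5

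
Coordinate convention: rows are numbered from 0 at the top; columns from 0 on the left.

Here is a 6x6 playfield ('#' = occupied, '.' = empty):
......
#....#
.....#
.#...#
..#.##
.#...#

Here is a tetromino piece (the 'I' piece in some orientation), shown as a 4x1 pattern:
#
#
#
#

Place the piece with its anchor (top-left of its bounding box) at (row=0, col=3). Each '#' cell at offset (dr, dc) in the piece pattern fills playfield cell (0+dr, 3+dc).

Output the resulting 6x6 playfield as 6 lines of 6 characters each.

Answer: ...#..
#..#.#
...#.#
.#.#.#
..#.##
.#...#

Derivation:
Fill (0+0,3+0) = (0,3)
Fill (0+1,3+0) = (1,3)
Fill (0+2,3+0) = (2,3)
Fill (0+3,3+0) = (3,3)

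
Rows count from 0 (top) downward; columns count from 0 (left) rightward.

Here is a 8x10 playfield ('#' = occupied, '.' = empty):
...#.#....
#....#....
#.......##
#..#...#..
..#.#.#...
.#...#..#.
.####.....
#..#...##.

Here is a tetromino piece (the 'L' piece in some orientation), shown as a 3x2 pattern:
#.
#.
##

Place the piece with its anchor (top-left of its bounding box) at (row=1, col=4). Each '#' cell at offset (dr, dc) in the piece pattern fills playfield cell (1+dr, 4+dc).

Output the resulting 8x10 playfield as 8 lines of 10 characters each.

Answer: ...#.#....
#...##....
#...#...##
#..###.#..
..#.#.#...
.#...#..#.
.####.....
#..#...##.

Derivation:
Fill (1+0,4+0) = (1,4)
Fill (1+1,4+0) = (2,4)
Fill (1+2,4+0) = (3,4)
Fill (1+2,4+1) = (3,5)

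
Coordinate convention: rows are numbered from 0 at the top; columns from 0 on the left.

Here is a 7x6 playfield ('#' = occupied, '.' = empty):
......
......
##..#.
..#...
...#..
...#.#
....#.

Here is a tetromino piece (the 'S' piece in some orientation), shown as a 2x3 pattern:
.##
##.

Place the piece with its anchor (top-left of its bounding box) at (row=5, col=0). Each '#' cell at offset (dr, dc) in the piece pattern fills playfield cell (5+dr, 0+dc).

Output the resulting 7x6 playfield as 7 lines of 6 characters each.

Answer: ......
......
##..#.
..#...
...#..
.###.#
##..#.

Derivation:
Fill (5+0,0+1) = (5,1)
Fill (5+0,0+2) = (5,2)
Fill (5+1,0+0) = (6,0)
Fill (5+1,0+1) = (6,1)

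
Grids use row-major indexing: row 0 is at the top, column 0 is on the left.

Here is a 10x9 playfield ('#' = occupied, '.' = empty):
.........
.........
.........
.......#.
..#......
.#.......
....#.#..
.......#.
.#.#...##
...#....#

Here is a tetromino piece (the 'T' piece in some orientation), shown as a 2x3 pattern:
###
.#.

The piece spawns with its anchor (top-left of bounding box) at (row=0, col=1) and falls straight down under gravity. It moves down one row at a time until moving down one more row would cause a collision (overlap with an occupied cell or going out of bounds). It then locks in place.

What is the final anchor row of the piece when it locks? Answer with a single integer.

Answer: 2

Derivation:
Spawn at (row=0, col=1). Try each row:
  row 0: fits
  row 1: fits
  row 2: fits
  row 3: blocked -> lock at row 2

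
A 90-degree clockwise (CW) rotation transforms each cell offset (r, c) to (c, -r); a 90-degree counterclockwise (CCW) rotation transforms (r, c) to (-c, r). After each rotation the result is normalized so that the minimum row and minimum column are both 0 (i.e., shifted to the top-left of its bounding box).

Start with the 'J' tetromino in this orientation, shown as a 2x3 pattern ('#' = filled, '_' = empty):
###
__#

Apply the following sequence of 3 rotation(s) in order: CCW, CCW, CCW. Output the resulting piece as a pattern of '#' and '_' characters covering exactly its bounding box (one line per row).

Start:
###
__#
After rotation 1 (CCW):
##
#_
#_
After rotation 2 (CCW):
#__
###
After rotation 3 (CCW):
_#
_#
##

Answer: _#
_#
##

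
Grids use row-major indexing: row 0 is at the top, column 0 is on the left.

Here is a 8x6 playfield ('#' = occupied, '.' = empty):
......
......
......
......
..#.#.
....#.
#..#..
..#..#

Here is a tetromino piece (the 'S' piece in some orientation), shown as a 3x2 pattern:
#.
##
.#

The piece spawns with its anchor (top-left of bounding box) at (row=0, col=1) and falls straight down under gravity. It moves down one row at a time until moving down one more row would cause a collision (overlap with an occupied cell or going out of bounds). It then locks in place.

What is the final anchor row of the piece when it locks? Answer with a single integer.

Answer: 1

Derivation:
Spawn at (row=0, col=1). Try each row:
  row 0: fits
  row 1: fits
  row 2: blocked -> lock at row 1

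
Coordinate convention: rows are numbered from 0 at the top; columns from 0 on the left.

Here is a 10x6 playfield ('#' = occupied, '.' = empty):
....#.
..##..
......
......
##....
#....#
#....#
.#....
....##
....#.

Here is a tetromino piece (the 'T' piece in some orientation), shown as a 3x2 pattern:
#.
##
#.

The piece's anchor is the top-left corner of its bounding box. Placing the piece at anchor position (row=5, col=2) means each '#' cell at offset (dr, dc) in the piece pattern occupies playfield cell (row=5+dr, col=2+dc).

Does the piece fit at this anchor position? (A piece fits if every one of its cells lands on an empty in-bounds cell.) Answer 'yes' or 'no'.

Answer: yes

Derivation:
Check each piece cell at anchor (5, 2):
  offset (0,0) -> (5,2): empty -> OK
  offset (1,0) -> (6,2): empty -> OK
  offset (1,1) -> (6,3): empty -> OK
  offset (2,0) -> (7,2): empty -> OK
All cells valid: yes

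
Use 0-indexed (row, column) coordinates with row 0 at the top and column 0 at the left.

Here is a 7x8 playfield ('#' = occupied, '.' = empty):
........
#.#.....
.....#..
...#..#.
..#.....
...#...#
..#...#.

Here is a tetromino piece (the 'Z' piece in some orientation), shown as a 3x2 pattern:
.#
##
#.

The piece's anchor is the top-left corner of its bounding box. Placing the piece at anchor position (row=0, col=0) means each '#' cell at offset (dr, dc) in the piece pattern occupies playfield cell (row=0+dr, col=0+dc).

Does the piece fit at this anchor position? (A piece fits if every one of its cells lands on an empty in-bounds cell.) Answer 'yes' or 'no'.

Answer: no

Derivation:
Check each piece cell at anchor (0, 0):
  offset (0,1) -> (0,1): empty -> OK
  offset (1,0) -> (1,0): occupied ('#') -> FAIL
  offset (1,1) -> (1,1): empty -> OK
  offset (2,0) -> (2,0): empty -> OK
All cells valid: no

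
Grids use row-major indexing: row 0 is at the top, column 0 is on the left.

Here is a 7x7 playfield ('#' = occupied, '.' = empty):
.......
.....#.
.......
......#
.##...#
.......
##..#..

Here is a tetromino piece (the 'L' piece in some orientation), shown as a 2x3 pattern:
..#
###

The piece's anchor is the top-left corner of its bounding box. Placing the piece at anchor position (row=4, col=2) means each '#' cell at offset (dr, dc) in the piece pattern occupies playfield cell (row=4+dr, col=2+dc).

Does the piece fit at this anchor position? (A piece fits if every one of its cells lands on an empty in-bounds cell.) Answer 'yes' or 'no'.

Answer: yes

Derivation:
Check each piece cell at anchor (4, 2):
  offset (0,2) -> (4,4): empty -> OK
  offset (1,0) -> (5,2): empty -> OK
  offset (1,1) -> (5,3): empty -> OK
  offset (1,2) -> (5,4): empty -> OK
All cells valid: yes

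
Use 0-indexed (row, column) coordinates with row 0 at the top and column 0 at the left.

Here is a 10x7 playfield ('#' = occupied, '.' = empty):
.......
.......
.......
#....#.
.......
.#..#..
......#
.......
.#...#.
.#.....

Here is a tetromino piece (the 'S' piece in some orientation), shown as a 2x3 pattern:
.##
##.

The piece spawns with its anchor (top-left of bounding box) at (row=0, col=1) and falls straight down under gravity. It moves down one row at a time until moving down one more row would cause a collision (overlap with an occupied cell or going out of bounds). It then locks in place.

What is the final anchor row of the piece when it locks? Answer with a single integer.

Answer: 3

Derivation:
Spawn at (row=0, col=1). Try each row:
  row 0: fits
  row 1: fits
  row 2: fits
  row 3: fits
  row 4: blocked -> lock at row 3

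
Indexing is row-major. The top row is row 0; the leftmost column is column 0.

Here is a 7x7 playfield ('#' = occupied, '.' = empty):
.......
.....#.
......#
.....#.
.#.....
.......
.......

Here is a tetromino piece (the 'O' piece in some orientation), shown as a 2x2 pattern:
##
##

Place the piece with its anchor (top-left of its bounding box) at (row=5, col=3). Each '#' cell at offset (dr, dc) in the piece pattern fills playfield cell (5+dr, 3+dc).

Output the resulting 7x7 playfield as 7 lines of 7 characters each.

Fill (5+0,3+0) = (5,3)
Fill (5+0,3+1) = (5,4)
Fill (5+1,3+0) = (6,3)
Fill (5+1,3+1) = (6,4)

Answer: .......
.....#.
......#
.....#.
.#.....
...##..
...##..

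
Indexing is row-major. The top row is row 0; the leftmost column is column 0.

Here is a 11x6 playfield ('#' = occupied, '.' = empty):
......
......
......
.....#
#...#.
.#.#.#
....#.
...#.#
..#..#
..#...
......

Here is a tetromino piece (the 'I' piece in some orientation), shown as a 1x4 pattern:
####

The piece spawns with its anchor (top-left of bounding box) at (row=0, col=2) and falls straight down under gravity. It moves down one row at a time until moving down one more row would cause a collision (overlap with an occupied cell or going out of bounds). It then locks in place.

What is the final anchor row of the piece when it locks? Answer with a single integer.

Spawn at (row=0, col=2). Try each row:
  row 0: fits
  row 1: fits
  row 2: fits
  row 3: blocked -> lock at row 2

Answer: 2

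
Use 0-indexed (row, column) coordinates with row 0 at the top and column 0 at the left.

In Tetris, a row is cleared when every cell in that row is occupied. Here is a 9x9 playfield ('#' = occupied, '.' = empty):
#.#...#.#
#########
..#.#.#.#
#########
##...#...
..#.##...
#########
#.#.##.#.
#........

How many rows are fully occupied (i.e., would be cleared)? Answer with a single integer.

Answer: 3

Derivation:
Check each row:
  row 0: 5 empty cells -> not full
  row 1: 0 empty cells -> FULL (clear)
  row 2: 5 empty cells -> not full
  row 3: 0 empty cells -> FULL (clear)
  row 4: 6 empty cells -> not full
  row 5: 6 empty cells -> not full
  row 6: 0 empty cells -> FULL (clear)
  row 7: 4 empty cells -> not full
  row 8: 8 empty cells -> not full
Total rows cleared: 3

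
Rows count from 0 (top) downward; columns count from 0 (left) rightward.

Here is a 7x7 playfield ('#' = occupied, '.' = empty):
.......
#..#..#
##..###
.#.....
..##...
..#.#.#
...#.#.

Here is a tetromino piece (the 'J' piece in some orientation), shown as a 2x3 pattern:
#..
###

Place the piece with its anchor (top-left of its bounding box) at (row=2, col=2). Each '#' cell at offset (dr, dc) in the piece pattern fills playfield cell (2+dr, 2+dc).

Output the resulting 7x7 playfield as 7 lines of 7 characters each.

Answer: .......
#..#..#
###.###
.####..
..##...
..#.#.#
...#.#.

Derivation:
Fill (2+0,2+0) = (2,2)
Fill (2+1,2+0) = (3,2)
Fill (2+1,2+1) = (3,3)
Fill (2+1,2+2) = (3,4)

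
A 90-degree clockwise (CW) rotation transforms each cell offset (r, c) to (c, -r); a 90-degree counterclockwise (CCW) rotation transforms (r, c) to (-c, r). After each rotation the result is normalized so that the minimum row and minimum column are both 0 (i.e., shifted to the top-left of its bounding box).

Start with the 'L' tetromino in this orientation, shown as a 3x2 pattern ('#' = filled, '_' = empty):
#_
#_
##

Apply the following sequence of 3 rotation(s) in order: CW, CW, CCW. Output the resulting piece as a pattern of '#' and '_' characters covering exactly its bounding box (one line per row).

Answer: ###
#__

Derivation:
Start:
#_
#_
##
After rotation 1 (CW):
###
#__
After rotation 2 (CW):
##
_#
_#
After rotation 3 (CCW):
###
#__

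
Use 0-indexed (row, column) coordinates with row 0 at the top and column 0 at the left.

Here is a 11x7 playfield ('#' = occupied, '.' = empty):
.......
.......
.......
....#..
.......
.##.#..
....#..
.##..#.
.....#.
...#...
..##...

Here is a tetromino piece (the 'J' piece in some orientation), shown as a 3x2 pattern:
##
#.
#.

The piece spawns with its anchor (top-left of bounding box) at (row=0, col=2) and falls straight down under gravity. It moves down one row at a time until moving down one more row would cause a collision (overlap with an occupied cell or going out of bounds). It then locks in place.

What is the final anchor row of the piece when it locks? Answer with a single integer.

Answer: 2

Derivation:
Spawn at (row=0, col=2). Try each row:
  row 0: fits
  row 1: fits
  row 2: fits
  row 3: blocked -> lock at row 2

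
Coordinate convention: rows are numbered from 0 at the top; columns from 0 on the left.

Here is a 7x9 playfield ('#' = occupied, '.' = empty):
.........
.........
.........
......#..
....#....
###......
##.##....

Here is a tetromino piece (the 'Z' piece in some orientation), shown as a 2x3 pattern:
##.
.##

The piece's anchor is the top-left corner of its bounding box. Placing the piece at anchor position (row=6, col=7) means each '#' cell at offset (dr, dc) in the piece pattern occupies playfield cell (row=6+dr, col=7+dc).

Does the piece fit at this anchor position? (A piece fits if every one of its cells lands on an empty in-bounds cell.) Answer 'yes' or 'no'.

Answer: no

Derivation:
Check each piece cell at anchor (6, 7):
  offset (0,0) -> (6,7): empty -> OK
  offset (0,1) -> (6,8): empty -> OK
  offset (1,1) -> (7,8): out of bounds -> FAIL
  offset (1,2) -> (7,9): out of bounds -> FAIL
All cells valid: no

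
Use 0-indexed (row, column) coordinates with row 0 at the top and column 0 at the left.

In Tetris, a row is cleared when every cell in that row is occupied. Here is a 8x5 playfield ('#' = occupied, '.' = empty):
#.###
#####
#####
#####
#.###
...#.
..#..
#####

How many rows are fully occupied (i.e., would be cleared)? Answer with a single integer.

Check each row:
  row 0: 1 empty cell -> not full
  row 1: 0 empty cells -> FULL (clear)
  row 2: 0 empty cells -> FULL (clear)
  row 3: 0 empty cells -> FULL (clear)
  row 4: 1 empty cell -> not full
  row 5: 4 empty cells -> not full
  row 6: 4 empty cells -> not full
  row 7: 0 empty cells -> FULL (clear)
Total rows cleared: 4

Answer: 4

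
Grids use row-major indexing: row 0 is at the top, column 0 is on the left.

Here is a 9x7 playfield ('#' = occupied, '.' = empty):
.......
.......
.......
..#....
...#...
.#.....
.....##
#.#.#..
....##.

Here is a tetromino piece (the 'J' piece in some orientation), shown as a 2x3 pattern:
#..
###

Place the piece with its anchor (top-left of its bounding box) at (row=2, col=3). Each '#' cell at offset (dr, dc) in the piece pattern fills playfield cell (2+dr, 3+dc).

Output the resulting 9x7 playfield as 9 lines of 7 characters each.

Answer: .......
.......
...#...
..####.
...#...
.#.....
.....##
#.#.#..
....##.

Derivation:
Fill (2+0,3+0) = (2,3)
Fill (2+1,3+0) = (3,3)
Fill (2+1,3+1) = (3,4)
Fill (2+1,3+2) = (3,5)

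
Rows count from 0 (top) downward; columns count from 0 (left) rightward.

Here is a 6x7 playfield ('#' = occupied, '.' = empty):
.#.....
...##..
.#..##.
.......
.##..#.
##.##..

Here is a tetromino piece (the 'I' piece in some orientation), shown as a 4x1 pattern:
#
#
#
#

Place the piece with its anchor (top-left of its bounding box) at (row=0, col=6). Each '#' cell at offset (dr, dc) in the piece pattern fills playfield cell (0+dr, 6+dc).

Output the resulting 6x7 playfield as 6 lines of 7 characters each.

Fill (0+0,6+0) = (0,6)
Fill (0+1,6+0) = (1,6)
Fill (0+2,6+0) = (2,6)
Fill (0+3,6+0) = (3,6)

Answer: .#....#
...##.#
.#..###
......#
.##..#.
##.##..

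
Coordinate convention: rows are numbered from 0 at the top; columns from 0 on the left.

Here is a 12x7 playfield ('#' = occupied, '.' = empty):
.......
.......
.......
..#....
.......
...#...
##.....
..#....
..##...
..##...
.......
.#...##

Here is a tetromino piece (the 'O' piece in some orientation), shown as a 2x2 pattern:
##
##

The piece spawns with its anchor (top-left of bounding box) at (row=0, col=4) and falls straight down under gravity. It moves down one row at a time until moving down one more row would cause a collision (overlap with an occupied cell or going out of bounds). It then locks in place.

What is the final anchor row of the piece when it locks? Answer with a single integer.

Answer: 9

Derivation:
Spawn at (row=0, col=4). Try each row:
  row 0: fits
  row 1: fits
  row 2: fits
  row 3: fits
  row 4: fits
  row 5: fits
  row 6: fits
  row 7: fits
  row 8: fits
  row 9: fits
  row 10: blocked -> lock at row 9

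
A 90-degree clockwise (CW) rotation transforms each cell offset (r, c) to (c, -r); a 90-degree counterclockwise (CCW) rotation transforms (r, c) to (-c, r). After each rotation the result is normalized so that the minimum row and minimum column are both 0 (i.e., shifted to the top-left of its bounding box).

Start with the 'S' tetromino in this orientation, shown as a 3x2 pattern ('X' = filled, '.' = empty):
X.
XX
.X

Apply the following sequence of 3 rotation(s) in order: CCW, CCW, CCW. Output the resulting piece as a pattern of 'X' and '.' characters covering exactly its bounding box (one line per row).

Start:
X.
XX
.X
After rotation 1 (CCW):
.XX
XX.
After rotation 2 (CCW):
X.
XX
.X
After rotation 3 (CCW):
.XX
XX.

Answer: .XX
XX.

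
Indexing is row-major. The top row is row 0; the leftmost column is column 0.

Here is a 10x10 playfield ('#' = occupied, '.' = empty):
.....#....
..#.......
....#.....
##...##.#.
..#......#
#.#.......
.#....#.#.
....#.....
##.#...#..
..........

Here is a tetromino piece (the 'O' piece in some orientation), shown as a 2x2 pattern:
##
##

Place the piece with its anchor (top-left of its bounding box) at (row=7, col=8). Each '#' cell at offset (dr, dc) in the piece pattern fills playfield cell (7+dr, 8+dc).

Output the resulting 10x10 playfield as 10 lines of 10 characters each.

Answer: .....#....
..#.......
....#.....
##...##.#.
..#......#
#.#.......
.#....#.#.
....#...##
##.#...###
..........

Derivation:
Fill (7+0,8+0) = (7,8)
Fill (7+0,8+1) = (7,9)
Fill (7+1,8+0) = (8,8)
Fill (7+1,8+1) = (8,9)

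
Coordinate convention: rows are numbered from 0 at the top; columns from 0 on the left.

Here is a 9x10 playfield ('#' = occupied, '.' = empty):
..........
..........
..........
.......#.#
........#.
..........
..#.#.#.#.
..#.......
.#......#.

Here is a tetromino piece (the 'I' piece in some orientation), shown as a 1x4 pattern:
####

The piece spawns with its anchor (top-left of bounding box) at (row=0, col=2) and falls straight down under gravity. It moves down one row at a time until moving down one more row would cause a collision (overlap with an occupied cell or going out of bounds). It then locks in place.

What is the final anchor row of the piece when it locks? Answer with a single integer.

Spawn at (row=0, col=2). Try each row:
  row 0: fits
  row 1: fits
  row 2: fits
  row 3: fits
  row 4: fits
  row 5: fits
  row 6: blocked -> lock at row 5

Answer: 5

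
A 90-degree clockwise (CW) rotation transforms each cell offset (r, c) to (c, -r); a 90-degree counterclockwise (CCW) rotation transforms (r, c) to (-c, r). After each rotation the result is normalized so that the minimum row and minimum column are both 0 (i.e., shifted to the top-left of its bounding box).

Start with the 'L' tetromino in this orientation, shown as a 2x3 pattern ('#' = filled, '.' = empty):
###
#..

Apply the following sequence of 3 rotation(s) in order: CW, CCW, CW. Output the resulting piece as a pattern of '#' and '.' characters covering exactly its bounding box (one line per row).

Start:
###
#..
After rotation 1 (CW):
##
.#
.#
After rotation 2 (CCW):
###
#..
After rotation 3 (CW):
##
.#
.#

Answer: ##
.#
.#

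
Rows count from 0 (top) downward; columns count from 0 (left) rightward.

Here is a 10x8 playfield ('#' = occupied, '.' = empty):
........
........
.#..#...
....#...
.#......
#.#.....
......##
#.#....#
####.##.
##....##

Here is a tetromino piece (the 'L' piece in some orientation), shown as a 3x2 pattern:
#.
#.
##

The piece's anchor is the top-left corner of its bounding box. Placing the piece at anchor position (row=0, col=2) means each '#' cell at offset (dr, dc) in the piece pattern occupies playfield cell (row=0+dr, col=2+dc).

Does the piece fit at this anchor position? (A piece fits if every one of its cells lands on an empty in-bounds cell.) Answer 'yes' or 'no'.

Check each piece cell at anchor (0, 2):
  offset (0,0) -> (0,2): empty -> OK
  offset (1,0) -> (1,2): empty -> OK
  offset (2,0) -> (2,2): empty -> OK
  offset (2,1) -> (2,3): empty -> OK
All cells valid: yes

Answer: yes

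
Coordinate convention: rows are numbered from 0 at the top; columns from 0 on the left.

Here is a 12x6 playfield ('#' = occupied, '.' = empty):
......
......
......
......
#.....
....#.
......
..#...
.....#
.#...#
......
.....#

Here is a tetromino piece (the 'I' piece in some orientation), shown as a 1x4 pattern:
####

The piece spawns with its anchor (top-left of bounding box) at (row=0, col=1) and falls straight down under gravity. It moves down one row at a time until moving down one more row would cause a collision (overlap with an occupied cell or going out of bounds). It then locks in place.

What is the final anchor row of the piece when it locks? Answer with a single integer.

Answer: 4

Derivation:
Spawn at (row=0, col=1). Try each row:
  row 0: fits
  row 1: fits
  row 2: fits
  row 3: fits
  row 4: fits
  row 5: blocked -> lock at row 4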